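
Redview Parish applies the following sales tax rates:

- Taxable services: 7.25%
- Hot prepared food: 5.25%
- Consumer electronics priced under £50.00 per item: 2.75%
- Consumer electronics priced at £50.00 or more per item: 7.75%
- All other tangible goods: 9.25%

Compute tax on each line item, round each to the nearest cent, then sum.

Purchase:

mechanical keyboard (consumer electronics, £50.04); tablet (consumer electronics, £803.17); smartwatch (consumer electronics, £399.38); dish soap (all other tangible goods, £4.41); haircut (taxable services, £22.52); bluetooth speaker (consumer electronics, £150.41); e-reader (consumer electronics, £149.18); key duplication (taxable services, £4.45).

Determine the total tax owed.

Mechanical keyboard £50.04: consumer electronics, £50.00 or more → 7.75% → £3.88
Tablet £803.17: consumer electronics, £50.00 or more → 7.75% → £62.25
Smartwatch £399.38: consumer electronics, £50.00 or more → 7.75% → £30.95
Dish soap £4.41: all other tangible goods → 9.25% → £0.41
Haircut £22.52: taxable services → 7.25% → £1.63
Bluetooth speaker £150.41: consumer electronics, £50.00 or more → 7.75% → £11.66
E-reader £149.18: consumer electronics, £50.00 or more → 7.75% → £11.56
Key duplication £4.45: taxable services → 7.25% → £0.32
Total tax = £3.88 + £62.25 + £30.95 + £0.41 + £1.63 + £11.66 + £11.56 + £0.32 = £122.66

£122.66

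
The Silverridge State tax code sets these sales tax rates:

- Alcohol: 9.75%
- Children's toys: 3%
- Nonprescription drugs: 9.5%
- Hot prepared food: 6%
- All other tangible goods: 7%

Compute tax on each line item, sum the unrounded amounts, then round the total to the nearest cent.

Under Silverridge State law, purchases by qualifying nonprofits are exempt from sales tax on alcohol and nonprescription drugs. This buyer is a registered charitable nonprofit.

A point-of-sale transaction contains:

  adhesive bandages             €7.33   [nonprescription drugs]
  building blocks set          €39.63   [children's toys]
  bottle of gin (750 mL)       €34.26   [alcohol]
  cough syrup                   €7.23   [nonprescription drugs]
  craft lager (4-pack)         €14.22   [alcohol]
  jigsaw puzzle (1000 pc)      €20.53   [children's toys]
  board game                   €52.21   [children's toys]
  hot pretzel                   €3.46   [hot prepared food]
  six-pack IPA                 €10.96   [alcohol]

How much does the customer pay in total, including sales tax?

Adhesive bandages €7.33: nonprescription drugs, buyer-exempt → 0% → €0.00
Building blocks set €39.63: children's toys → 3% → €1.1889
Bottle of gin (750 mL) €34.26: alcohol, buyer-exempt → 0% → €0.00
Cough syrup €7.23: nonprescription drugs, buyer-exempt → 0% → €0.00
Craft lager (4-pack) €14.22: alcohol, buyer-exempt → 0% → €0.00
Jigsaw puzzle (1000 pc) €20.53: children's toys → 3% → €0.6159
Board game €52.21: children's toys → 3% → €1.5663
Hot pretzel €3.46: hot prepared food → 6% → €0.2076
Six-pack IPA €10.96: alcohol, buyer-exempt → 0% → €0.00
Subtotal = €189.83; unrounded tax = €3.5787 → €3.58; total due = €193.41

€193.41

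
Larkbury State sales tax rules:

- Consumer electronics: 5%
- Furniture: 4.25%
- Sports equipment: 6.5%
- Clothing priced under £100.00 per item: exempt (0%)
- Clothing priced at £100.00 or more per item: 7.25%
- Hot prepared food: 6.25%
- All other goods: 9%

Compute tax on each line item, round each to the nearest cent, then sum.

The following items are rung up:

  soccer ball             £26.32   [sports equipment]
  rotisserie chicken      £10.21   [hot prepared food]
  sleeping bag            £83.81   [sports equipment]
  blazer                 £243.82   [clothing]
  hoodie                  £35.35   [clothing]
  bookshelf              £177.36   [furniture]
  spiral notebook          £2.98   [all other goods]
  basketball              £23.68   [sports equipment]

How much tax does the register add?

Soccer ball £26.32: sports equipment → 6.5% → £1.71
Rotisserie chicken £10.21: hot prepared food → 6.25% → £0.64
Sleeping bag £83.81: sports equipment → 6.5% → £5.45
Blazer £243.82: clothing, £100.00 or more → 7.25% → £17.68
Hoodie £35.35: clothing, under £100.00 → 0% → £0.00
Bookshelf £177.36: furniture → 4.25% → £7.54
Spiral notebook £2.98: all other goods → 9% → £0.27
Basketball £23.68: sports equipment → 6.5% → £1.54
Total tax = £1.71 + £0.64 + £5.45 + £17.68 + £7.54 + £0.27 + £1.54 = £34.83

£34.83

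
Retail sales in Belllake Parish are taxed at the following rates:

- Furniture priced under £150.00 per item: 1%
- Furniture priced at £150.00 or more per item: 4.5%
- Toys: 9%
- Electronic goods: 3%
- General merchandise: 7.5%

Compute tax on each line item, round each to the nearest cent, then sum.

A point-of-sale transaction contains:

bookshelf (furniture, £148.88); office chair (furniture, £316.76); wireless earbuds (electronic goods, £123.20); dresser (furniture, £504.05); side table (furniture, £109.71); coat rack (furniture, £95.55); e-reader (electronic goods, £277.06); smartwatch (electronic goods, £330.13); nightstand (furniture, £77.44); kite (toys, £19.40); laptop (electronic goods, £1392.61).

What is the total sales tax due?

Bookshelf £148.88: furniture, under £150.00 → 1% → £1.49
Office chair £316.76: furniture, £150.00 or more → 4.5% → £14.25
Wireless earbuds £123.20: electronic goods → 3% → £3.70
Dresser £504.05: furniture, £150.00 or more → 4.5% → £22.68
Side table £109.71: furniture, under £150.00 → 1% → £1.10
Coat rack £95.55: furniture, under £150.00 → 1% → £0.96
E-reader £277.06: electronic goods → 3% → £8.31
Smartwatch £330.13: electronic goods → 3% → £9.90
Nightstand £77.44: furniture, under £150.00 → 1% → £0.77
Kite £19.40: toys → 9% → £1.75
Laptop £1392.61: electronic goods → 3% → £41.78
Total tax = £1.49 + £14.25 + £3.70 + £22.68 + £1.10 + £0.96 + £8.31 + £9.90 + £0.77 + £1.75 + £41.78 = £106.69

£106.69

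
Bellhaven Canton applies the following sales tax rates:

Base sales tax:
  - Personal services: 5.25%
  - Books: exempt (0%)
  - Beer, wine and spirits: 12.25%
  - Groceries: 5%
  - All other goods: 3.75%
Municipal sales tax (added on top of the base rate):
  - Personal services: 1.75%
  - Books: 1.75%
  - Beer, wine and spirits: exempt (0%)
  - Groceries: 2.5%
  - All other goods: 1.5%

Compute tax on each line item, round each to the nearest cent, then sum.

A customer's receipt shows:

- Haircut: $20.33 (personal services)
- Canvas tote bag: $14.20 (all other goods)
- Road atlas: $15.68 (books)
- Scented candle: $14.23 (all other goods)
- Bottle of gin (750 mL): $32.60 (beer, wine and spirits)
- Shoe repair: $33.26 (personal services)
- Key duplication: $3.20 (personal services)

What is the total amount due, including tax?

$143.23

Haircut $20.33: personal services → 5.25% + 1.75% municipal = 7% → $1.42
Canvas tote bag $14.20: all other goods → 3.75% + 1.5% municipal = 5.25% → $0.75
Road atlas $15.68: books → 0% + 1.75% municipal = 1.75% → $0.27
Scented candle $14.23: all other goods → 3.75% + 1.5% municipal = 5.25% → $0.75
Bottle of gin (750 mL) $32.60: beer, wine and spirits → 12.25% + 0% municipal = 12.25% → $3.99
Shoe repair $33.26: personal services → 5.25% + 1.75% municipal = 7% → $2.33
Key duplication $3.20: personal services → 5.25% + 1.75% municipal = 7% → $0.22
Subtotal = $133.50; tax = $9.73; total due = $143.23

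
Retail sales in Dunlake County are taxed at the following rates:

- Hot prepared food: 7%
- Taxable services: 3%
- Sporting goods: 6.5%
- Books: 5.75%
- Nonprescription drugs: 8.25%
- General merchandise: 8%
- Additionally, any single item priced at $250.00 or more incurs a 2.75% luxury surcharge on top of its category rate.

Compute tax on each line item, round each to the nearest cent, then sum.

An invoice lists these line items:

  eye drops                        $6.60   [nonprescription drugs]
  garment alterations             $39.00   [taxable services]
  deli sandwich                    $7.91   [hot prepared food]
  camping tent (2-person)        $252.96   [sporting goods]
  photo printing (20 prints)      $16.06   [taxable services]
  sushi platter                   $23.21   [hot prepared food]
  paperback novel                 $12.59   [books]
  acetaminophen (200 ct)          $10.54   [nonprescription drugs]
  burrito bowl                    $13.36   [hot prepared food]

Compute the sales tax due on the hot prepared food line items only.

$3.11

Deli sandwich $7.91: hot prepared food → 7% → $0.55
Sushi platter $23.21: hot prepared food → 7% → $1.62
Burrito bowl $13.36: hot prepared food → 7% → $0.94
Tax on hot prepared food = $0.55 + $1.62 + $0.94 = $3.11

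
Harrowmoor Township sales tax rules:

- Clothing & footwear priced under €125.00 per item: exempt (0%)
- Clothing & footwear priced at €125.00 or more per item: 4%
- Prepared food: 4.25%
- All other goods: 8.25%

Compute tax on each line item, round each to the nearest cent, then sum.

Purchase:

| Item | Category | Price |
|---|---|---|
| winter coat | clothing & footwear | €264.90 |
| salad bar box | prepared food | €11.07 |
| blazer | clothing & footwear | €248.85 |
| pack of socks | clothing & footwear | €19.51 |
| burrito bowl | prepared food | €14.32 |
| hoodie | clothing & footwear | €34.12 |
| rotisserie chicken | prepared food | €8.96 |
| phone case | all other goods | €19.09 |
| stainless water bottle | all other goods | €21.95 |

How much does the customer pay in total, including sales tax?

€668.16

Winter coat €264.90: clothing & footwear, €125.00 or more → 4% → €10.60
Salad bar box €11.07: prepared food → 4.25% → €0.47
Blazer €248.85: clothing & footwear, €125.00 or more → 4% → €9.95
Pack of socks €19.51: clothing & footwear, under €125.00 → 0% → €0.00
Burrito bowl €14.32: prepared food → 4.25% → €0.61
Hoodie €34.12: clothing & footwear, under €125.00 → 0% → €0.00
Rotisserie chicken €8.96: prepared food → 4.25% → €0.38
Phone case €19.09: all other goods → 8.25% → €1.57
Stainless water bottle €21.95: all other goods → 8.25% → €1.81
Subtotal = €642.77; tax = €25.39; total due = €668.16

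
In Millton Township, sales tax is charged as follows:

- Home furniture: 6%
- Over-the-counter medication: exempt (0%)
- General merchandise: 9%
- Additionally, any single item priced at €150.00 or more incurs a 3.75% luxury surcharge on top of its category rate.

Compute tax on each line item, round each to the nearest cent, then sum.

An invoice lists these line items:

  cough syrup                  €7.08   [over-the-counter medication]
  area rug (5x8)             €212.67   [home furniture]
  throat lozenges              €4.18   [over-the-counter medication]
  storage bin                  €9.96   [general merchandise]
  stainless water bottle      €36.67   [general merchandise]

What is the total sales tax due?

€24.94

Cough syrup €7.08: over-the-counter medication → 0% → €0.00
Area rug (5x8) €212.67: home furniture → 6% + 3.75% surcharge = 9.75% → €20.74
Throat lozenges €4.18: over-the-counter medication → 0% → €0.00
Storage bin €9.96: general merchandise → 9% → €0.90
Stainless water bottle €36.67: general merchandise → 9% → €3.30
Total tax = €20.74 + €0.90 + €3.30 = €24.94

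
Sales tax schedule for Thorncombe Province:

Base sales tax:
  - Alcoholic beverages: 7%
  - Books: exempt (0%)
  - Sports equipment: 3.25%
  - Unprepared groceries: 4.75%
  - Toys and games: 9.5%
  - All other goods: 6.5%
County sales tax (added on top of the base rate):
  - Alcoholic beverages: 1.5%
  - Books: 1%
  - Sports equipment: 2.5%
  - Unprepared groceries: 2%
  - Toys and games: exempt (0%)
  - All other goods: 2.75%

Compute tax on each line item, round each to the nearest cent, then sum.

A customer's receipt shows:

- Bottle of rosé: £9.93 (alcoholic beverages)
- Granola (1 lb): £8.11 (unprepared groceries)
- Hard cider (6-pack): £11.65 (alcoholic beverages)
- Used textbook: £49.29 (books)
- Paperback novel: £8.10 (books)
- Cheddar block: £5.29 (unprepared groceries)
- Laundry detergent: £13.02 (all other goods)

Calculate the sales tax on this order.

Bottle of rosé £9.93: alcoholic beverages → 7% + 1.5% county = 8.5% → £0.84
Granola (1 lb) £8.11: unprepared groceries → 4.75% + 2% county = 6.75% → £0.55
Hard cider (6-pack) £11.65: alcoholic beverages → 7% + 1.5% county = 8.5% → £0.99
Used textbook £49.29: books → 0% + 1% county = 1% → £0.49
Paperback novel £8.10: books → 0% + 1% county = 1% → £0.08
Cheddar block £5.29: unprepared groceries → 4.75% + 2% county = 6.75% → £0.36
Laundry detergent £13.02: all other goods → 6.5% + 2.75% county = 9.25% → £1.20
Total tax = £0.84 + £0.55 + £0.99 + £0.49 + £0.08 + £0.36 + £1.20 = £4.51

£4.51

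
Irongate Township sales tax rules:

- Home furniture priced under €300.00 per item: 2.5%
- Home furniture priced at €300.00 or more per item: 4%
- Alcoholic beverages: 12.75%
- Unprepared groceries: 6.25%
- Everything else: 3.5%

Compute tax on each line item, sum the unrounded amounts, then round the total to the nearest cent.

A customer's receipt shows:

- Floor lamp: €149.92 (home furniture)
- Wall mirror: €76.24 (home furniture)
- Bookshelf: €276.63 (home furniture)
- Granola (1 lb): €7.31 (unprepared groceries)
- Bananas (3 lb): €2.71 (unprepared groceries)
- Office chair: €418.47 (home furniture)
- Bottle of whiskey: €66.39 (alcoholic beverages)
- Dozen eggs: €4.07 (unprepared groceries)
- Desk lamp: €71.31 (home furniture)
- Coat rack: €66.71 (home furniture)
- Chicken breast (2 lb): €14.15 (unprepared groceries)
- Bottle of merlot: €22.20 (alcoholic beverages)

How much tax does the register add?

€45.82

Floor lamp €149.92: home furniture, under €300.00 → 2.5% → €3.748
Wall mirror €76.24: home furniture, under €300.00 → 2.5% → €1.906
Bookshelf €276.63: home furniture, under €300.00 → 2.5% → €6.91575
Granola (1 lb) €7.31: unprepared groceries → 6.25% → €0.456875
Bananas (3 lb) €2.71: unprepared groceries → 6.25% → €0.169375
Office chair €418.47: home furniture, €300.00 or more → 4% → €16.7388
Bottle of whiskey €66.39: alcoholic beverages → 12.75% → €8.464725
Dozen eggs €4.07: unprepared groceries → 6.25% → €0.254375
Desk lamp €71.31: home furniture, under €300.00 → 2.5% → €1.78275
Coat rack €66.71: home furniture, under €300.00 → 2.5% → €1.66775
Chicken breast (2 lb) €14.15: unprepared groceries → 6.25% → €0.884375
Bottle of merlot €22.20: alcoholic beverages → 12.75% → €2.8305
Unrounded tax sum = €45.819275 → €45.82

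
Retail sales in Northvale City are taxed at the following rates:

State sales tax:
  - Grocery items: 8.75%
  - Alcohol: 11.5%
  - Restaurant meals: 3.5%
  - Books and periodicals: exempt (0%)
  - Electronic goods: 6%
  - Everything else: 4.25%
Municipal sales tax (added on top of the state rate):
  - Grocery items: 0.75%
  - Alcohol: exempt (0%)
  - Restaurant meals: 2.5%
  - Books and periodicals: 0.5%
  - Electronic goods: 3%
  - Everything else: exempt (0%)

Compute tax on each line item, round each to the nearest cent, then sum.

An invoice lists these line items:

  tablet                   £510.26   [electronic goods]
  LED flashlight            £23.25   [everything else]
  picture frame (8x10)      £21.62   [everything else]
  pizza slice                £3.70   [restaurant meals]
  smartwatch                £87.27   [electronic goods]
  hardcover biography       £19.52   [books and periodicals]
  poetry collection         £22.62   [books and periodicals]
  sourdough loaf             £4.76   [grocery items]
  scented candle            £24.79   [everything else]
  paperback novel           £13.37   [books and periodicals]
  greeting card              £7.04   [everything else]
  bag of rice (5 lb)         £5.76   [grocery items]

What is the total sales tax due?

Tablet £510.26: electronic goods → 6% + 3% municipal = 9% → £45.92
LED flashlight £23.25: everything else → 4.25% + 0% municipal = 4.25% → £0.99
Picture frame (8x10) £21.62: everything else → 4.25% + 0% municipal = 4.25% → £0.92
Pizza slice £3.70: restaurant meals → 3.5% + 2.5% municipal = 6% → £0.22
Smartwatch £87.27: electronic goods → 6% + 3% municipal = 9% → £7.85
Hardcover biography £19.52: books and periodicals → 0% + 0.5% municipal = 0.5% → £0.10
Poetry collection £22.62: books and periodicals → 0% + 0.5% municipal = 0.5% → £0.11
Sourdough loaf £4.76: grocery items → 8.75% + 0.75% municipal = 9.5% → £0.45
Scented candle £24.79: everything else → 4.25% + 0% municipal = 4.25% → £1.05
Paperback novel £13.37: books and periodicals → 0% + 0.5% municipal = 0.5% → £0.07
Greeting card £7.04: everything else → 4.25% + 0% municipal = 4.25% → £0.30
Bag of rice (5 lb) £5.76: grocery items → 8.75% + 0.75% municipal = 9.5% → £0.55
Total tax = £45.92 + £0.99 + £0.92 + £0.22 + £7.85 + £0.10 + £0.11 + £0.45 + £1.05 + £0.07 + £0.30 + £0.55 = £58.53

£58.53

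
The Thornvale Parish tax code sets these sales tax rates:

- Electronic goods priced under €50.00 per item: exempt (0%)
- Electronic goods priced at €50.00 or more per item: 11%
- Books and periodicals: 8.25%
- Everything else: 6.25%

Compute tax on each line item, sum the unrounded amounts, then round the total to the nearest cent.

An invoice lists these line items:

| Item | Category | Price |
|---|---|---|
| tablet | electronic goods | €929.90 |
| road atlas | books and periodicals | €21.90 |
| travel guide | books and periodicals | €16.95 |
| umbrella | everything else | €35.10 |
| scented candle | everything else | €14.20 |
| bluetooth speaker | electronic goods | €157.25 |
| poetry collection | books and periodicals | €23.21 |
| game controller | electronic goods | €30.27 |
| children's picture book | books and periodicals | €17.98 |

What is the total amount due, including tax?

€1376.03

Tablet €929.90: electronic goods, €50.00 or more → 11% → €102.289
Road atlas €21.90: books and periodicals → 8.25% → €1.80675
Travel guide €16.95: books and periodicals → 8.25% → €1.398375
Umbrella €35.10: everything else → 6.25% → €2.19375
Scented candle €14.20: everything else → 6.25% → €0.8875
Bluetooth speaker €157.25: electronic goods, €50.00 or more → 11% → €17.2975
Poetry collection €23.21: books and periodicals → 8.25% → €1.914825
Game controller €30.27: electronic goods, under €50.00 → 0% → €0.00
Children's picture book €17.98: books and periodicals → 8.25% → €1.48335
Subtotal = €1246.76; unrounded tax = €129.27105 → €129.27; total due = €1376.03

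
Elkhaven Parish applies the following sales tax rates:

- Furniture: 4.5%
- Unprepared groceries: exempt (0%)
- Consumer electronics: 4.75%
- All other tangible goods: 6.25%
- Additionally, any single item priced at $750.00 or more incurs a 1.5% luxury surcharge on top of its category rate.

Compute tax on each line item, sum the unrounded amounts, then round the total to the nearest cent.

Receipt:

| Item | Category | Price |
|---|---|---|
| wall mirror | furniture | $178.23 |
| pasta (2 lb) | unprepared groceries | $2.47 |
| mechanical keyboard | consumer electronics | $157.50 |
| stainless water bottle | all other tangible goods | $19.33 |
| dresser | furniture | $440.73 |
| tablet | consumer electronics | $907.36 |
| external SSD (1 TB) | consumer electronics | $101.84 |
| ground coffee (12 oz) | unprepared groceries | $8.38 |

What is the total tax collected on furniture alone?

Wall mirror $178.23: furniture → 4.5% → $8.02035
Dresser $440.73: furniture → 4.5% → $19.83285
Tax on furniture: unrounded sum = $27.8532 → $27.85

$27.85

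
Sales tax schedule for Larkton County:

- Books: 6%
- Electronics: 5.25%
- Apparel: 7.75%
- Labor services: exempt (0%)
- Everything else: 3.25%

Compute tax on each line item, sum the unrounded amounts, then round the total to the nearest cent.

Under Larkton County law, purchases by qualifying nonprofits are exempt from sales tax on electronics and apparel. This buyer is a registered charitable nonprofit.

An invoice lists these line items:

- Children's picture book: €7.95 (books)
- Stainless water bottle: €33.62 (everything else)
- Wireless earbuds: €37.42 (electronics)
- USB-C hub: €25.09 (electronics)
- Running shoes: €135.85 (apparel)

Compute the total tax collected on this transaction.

€1.57

Children's picture book €7.95: books → 6% → €0.477
Stainless water bottle €33.62: everything else → 3.25% → €1.09265
Wireless earbuds €37.42: electronics, buyer-exempt → 0% → €0.00
USB-C hub €25.09: electronics, buyer-exempt → 0% → €0.00
Running shoes €135.85: apparel, buyer-exempt → 0% → €0.00
Unrounded tax sum = €1.56965 → €1.57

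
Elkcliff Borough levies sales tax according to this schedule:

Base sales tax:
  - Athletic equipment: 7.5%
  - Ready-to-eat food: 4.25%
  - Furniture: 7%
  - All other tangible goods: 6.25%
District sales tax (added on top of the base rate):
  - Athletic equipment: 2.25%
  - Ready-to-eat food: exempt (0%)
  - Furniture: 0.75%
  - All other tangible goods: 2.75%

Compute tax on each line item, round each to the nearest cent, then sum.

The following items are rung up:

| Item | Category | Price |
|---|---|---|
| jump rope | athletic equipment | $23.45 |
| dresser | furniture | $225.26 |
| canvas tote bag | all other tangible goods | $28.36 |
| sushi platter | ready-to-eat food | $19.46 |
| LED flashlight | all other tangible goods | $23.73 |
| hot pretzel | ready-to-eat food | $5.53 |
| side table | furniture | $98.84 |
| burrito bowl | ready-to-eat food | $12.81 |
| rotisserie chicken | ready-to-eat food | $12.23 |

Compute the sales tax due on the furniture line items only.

Dresser $225.26: furniture → 7% + 0.75% district = 7.75% → $17.46
Side table $98.84: furniture → 7% + 0.75% district = 7.75% → $7.66
Tax on furniture = $17.46 + $7.66 = $25.12

$25.12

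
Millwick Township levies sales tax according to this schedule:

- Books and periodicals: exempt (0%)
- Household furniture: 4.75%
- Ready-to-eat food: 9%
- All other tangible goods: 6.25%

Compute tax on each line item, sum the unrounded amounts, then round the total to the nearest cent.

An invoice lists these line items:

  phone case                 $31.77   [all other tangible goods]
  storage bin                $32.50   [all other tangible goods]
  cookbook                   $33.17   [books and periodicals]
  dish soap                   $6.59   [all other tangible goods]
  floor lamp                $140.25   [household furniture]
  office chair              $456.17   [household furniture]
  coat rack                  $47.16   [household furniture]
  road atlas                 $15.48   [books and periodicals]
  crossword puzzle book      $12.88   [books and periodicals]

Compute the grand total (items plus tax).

$810.97

Phone case $31.77: all other tangible goods → 6.25% → $1.985625
Storage bin $32.50: all other tangible goods → 6.25% → $2.03125
Cookbook $33.17: books and periodicals → 0% → $0.00
Dish soap $6.59: all other tangible goods → 6.25% → $0.411875
Floor lamp $140.25: household furniture → 4.75% → $6.661875
Office chair $456.17: household furniture → 4.75% → $21.668075
Coat rack $47.16: household furniture → 4.75% → $2.2401
Road atlas $15.48: books and periodicals → 0% → $0.00
Crossword puzzle book $12.88: books and periodicals → 0% → $0.00
Subtotal = $775.97; unrounded tax = $34.9988 → $35.00; total due = $810.97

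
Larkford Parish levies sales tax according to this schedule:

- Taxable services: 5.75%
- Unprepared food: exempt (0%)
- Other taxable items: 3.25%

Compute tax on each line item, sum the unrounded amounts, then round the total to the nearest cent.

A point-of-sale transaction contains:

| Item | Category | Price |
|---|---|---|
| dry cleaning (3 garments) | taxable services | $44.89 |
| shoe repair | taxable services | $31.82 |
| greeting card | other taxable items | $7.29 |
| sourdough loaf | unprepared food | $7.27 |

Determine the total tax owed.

Dry cleaning (3 garments) $44.89: taxable services → 5.75% → $2.581175
Shoe repair $31.82: taxable services → 5.75% → $1.82965
Greeting card $7.29: other taxable items → 3.25% → $0.236925
Sourdough loaf $7.27: unprepared food → 0% → $0.00
Unrounded tax sum = $4.64775 → $4.65

$4.65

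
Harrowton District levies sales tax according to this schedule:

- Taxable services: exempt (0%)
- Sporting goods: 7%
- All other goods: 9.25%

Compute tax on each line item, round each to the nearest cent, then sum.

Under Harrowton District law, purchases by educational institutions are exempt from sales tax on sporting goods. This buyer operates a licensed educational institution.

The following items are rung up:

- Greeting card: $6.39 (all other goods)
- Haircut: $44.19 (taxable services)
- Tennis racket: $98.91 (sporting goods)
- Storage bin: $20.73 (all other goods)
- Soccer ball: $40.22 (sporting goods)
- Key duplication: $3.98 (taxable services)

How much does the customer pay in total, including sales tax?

$216.93

Greeting card $6.39: all other goods → 9.25% → $0.59
Haircut $44.19: taxable services → 0% → $0.00
Tennis racket $98.91: sporting goods, buyer-exempt → 0% → $0.00
Storage bin $20.73: all other goods → 9.25% → $1.92
Soccer ball $40.22: sporting goods, buyer-exempt → 0% → $0.00
Key duplication $3.98: taxable services → 0% → $0.00
Subtotal = $214.42; tax = $2.51; total due = $216.93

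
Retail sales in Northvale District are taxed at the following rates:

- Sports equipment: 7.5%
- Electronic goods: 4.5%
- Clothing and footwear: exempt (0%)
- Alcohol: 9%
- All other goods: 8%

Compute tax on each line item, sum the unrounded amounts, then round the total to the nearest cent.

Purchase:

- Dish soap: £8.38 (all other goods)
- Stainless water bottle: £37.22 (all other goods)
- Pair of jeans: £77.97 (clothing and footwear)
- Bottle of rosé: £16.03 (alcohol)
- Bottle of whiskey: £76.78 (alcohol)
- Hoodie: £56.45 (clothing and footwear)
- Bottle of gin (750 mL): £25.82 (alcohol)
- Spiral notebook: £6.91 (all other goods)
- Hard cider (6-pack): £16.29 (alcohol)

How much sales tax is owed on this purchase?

£16.34

Dish soap £8.38: all other goods → 8% → £0.6704
Stainless water bottle £37.22: all other goods → 8% → £2.9776
Pair of jeans £77.97: clothing and footwear → 0% → £0.00
Bottle of rosé £16.03: alcohol → 9% → £1.4427
Bottle of whiskey £76.78: alcohol → 9% → £6.9102
Hoodie £56.45: clothing and footwear → 0% → £0.00
Bottle of gin (750 mL) £25.82: alcohol → 9% → £2.3238
Spiral notebook £6.91: all other goods → 8% → £0.5528
Hard cider (6-pack) £16.29: alcohol → 9% → £1.4661
Unrounded tax sum = £16.3436 → £16.34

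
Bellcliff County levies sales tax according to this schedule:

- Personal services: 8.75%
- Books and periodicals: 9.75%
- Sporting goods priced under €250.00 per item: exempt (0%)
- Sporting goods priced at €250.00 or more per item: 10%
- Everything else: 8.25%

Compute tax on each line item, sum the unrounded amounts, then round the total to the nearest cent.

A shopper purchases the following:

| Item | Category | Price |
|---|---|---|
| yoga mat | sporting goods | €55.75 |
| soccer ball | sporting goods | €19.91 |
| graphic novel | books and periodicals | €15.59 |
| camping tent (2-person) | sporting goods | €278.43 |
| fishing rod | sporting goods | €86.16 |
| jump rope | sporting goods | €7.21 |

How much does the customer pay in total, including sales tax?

Yoga mat €55.75: sporting goods, under €250.00 → 0% → €0.00
Soccer ball €19.91: sporting goods, under €250.00 → 0% → €0.00
Graphic novel €15.59: books and periodicals → 9.75% → €1.520025
Camping tent (2-person) €278.43: sporting goods, €250.00 or more → 10% → €27.843
Fishing rod €86.16: sporting goods, under €250.00 → 0% → €0.00
Jump rope €7.21: sporting goods, under €250.00 → 0% → €0.00
Subtotal = €463.05; unrounded tax = €29.363025 → €29.36; total due = €492.41

€492.41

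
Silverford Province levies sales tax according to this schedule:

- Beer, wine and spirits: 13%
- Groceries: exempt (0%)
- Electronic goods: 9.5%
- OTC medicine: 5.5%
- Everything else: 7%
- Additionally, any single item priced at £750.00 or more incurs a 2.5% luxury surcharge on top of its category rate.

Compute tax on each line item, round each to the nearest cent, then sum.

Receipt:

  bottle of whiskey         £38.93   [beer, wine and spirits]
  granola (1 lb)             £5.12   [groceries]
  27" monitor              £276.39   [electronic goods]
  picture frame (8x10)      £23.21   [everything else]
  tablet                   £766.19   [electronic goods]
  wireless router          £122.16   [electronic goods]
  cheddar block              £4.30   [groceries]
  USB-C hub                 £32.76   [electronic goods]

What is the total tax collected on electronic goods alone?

27" monitor £276.39: electronic goods → 9.5% → £26.26
Tablet £766.19: electronic goods → 9.5% + 2.5% surcharge = 12% → £91.94
Wireless router £122.16: electronic goods → 9.5% → £11.61
USB-C hub £32.76: electronic goods → 9.5% → £3.11
Tax on electronic goods = £26.26 + £91.94 + £11.61 + £3.11 = £132.92

£132.92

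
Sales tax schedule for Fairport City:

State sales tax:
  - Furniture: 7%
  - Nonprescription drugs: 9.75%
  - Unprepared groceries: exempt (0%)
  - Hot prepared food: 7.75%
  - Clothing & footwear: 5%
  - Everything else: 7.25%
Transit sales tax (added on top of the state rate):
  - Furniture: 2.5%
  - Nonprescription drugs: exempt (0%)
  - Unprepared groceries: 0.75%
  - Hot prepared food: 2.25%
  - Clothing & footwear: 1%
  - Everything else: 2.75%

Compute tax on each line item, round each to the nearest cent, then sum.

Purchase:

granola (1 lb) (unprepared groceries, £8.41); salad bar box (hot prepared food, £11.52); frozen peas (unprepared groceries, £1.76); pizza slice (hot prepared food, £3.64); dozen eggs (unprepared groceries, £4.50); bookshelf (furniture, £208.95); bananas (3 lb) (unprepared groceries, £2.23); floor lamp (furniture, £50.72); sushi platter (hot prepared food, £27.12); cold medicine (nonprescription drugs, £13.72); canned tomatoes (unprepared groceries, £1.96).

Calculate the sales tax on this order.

£30.36

Granola (1 lb) £8.41: unprepared groceries → 0% + 0.75% transit = 0.75% → £0.06
Salad bar box £11.52: hot prepared food → 7.75% + 2.25% transit = 10% → £1.15
Frozen peas £1.76: unprepared groceries → 0% + 0.75% transit = 0.75% → £0.01
Pizza slice £3.64: hot prepared food → 7.75% + 2.25% transit = 10% → £0.36
Dozen eggs £4.50: unprepared groceries → 0% + 0.75% transit = 0.75% → £0.03
Bookshelf £208.95: furniture → 7% + 2.5% transit = 9.5% → £19.85
Bananas (3 lb) £2.23: unprepared groceries → 0% + 0.75% transit = 0.75% → £0.02
Floor lamp £50.72: furniture → 7% + 2.5% transit = 9.5% → £4.82
Sushi platter £27.12: hot prepared food → 7.75% + 2.25% transit = 10% → £2.71
Cold medicine £13.72: nonprescription drugs → 9.75% + 0% transit = 9.75% → £1.34
Canned tomatoes £1.96: unprepared groceries → 0% + 0.75% transit = 0.75% → £0.01
Total tax = £0.06 + £1.15 + £0.01 + £0.36 + £0.03 + £19.85 + £0.02 + £4.82 + £2.71 + £1.34 + £0.01 = £30.36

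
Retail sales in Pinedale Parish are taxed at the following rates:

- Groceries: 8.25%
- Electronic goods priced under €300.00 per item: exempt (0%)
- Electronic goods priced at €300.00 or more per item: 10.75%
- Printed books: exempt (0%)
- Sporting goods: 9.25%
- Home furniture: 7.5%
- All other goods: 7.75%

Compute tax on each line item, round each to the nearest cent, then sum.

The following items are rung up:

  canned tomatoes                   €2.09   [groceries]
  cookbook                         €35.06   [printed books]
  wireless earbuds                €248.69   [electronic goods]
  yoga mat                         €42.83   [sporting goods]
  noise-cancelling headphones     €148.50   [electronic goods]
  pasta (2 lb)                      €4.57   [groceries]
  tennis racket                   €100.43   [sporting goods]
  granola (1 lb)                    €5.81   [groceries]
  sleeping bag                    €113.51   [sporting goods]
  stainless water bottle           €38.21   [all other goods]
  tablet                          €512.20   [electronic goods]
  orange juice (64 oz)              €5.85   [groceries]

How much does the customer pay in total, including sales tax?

Canned tomatoes €2.09: groceries → 8.25% → €0.17
Cookbook €35.06: printed books → 0% → €0.00
Wireless earbuds €248.69: electronic goods, under €300.00 → 0% → €0.00
Yoga mat €42.83: sporting goods → 9.25% → €3.96
Noise-cancelling headphones €148.50: electronic goods, under €300.00 → 0% → €0.00
Pasta (2 lb) €4.57: groceries → 8.25% → €0.38
Tennis racket €100.43: sporting goods → 9.25% → €9.29
Granola (1 lb) €5.81: groceries → 8.25% → €0.48
Sleeping bag €113.51: sporting goods → 9.25% → €10.50
Stainless water bottle €38.21: all other goods → 7.75% → €2.96
Tablet €512.20: electronic goods, €300.00 or more → 10.75% → €55.06
Orange juice (64 oz) €5.85: groceries → 8.25% → €0.48
Subtotal = €1257.75; tax = €83.28; total due = €1341.03

€1341.03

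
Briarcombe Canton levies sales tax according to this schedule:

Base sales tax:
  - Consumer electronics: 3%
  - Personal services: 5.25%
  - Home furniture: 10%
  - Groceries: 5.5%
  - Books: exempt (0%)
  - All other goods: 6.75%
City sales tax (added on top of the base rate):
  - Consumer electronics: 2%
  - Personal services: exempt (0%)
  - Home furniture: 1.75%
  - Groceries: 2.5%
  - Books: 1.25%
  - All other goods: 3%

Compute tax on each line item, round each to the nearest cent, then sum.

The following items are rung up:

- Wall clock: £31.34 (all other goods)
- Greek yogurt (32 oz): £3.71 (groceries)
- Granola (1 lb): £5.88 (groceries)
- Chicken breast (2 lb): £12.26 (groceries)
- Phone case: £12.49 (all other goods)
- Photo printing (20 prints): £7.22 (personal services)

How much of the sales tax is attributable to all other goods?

Wall clock £31.34: all other goods → 6.75% + 3% city = 9.75% → £3.06
Phone case £12.49: all other goods → 6.75% + 3% city = 9.75% → £1.22
Tax on all other goods = £3.06 + £1.22 = £4.28

£4.28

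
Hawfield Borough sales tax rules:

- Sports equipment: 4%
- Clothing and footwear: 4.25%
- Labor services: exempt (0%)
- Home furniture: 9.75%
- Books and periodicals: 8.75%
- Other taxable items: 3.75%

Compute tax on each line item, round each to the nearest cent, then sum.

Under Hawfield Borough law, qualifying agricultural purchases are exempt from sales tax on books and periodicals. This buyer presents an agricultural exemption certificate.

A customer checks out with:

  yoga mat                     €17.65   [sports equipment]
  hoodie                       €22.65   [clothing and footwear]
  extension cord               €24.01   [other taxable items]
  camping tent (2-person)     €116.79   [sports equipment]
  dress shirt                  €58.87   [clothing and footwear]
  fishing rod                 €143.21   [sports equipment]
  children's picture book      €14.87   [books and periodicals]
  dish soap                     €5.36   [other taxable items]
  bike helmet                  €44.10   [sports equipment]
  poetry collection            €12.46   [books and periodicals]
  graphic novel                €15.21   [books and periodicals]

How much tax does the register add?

Yoga mat €17.65: sports equipment → 4% → €0.71
Hoodie €22.65: clothing and footwear → 4.25% → €0.96
Extension cord €24.01: other taxable items → 3.75% → €0.90
Camping tent (2-person) €116.79: sports equipment → 4% → €4.67
Dress shirt €58.87: clothing and footwear → 4.25% → €2.50
Fishing rod €143.21: sports equipment → 4% → €5.73
Children's picture book €14.87: books and periodicals, buyer-exempt → 0% → €0.00
Dish soap €5.36: other taxable items → 3.75% → €0.20
Bike helmet €44.10: sports equipment → 4% → €1.76
Poetry collection €12.46: books and periodicals, buyer-exempt → 0% → €0.00
Graphic novel €15.21: books and periodicals, buyer-exempt → 0% → €0.00
Total tax = €0.71 + €0.96 + €0.90 + €4.67 + €2.50 + €5.73 + €0.20 + €1.76 = €17.43

€17.43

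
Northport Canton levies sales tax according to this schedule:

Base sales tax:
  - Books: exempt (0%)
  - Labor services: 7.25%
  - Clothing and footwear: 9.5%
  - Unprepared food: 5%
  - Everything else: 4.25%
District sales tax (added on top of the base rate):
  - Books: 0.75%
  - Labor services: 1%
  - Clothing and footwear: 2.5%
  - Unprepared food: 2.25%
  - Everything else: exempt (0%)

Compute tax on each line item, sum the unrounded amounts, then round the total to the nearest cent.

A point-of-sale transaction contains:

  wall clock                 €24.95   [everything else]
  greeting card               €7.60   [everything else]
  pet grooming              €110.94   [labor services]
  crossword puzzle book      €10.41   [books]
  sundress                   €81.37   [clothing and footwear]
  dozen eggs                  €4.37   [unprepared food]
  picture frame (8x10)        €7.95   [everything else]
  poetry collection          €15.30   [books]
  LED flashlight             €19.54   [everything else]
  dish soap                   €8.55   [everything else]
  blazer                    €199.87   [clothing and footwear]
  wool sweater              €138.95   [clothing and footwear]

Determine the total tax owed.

€63.00

Wall clock €24.95: everything else → 4.25% + 0% district = 4.25% → €1.060375
Greeting card €7.60: everything else → 4.25% + 0% district = 4.25% → €0.323
Pet grooming €110.94: labor services → 7.25% + 1% district = 8.25% → €9.15255
Crossword puzzle book €10.41: books → 0% + 0.75% district = 0.75% → €0.078075
Sundress €81.37: clothing and footwear → 9.5% + 2.5% district = 12% → €9.7644
Dozen eggs €4.37: unprepared food → 5% + 2.25% district = 7.25% → €0.316825
Picture frame (8x10) €7.95: everything else → 4.25% + 0% district = 4.25% → €0.337875
Poetry collection €15.30: books → 0% + 0.75% district = 0.75% → €0.11475
LED flashlight €19.54: everything else → 4.25% + 0% district = 4.25% → €0.83045
Dish soap €8.55: everything else → 4.25% + 0% district = 4.25% → €0.363375
Blazer €199.87: clothing and footwear → 9.5% + 2.5% district = 12% → €23.9844
Wool sweater €138.95: clothing and footwear → 9.5% + 2.5% district = 12% → €16.674
Unrounded tax sum = €63.000075 → €63.00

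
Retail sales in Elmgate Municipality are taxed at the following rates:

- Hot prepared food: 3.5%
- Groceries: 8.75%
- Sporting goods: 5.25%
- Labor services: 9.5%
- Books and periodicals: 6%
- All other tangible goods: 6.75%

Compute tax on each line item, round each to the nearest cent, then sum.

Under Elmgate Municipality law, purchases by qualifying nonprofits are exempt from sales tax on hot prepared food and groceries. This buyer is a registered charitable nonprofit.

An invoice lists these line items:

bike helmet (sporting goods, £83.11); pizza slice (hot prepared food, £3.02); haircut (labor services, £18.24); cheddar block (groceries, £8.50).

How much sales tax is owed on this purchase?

£6.09

Bike helmet £83.11: sporting goods → 5.25% → £4.36
Pizza slice £3.02: hot prepared food, buyer-exempt → 0% → £0.00
Haircut £18.24: labor services → 9.5% → £1.73
Cheddar block £8.50: groceries, buyer-exempt → 0% → £0.00
Total tax = £4.36 + £1.73 = £6.09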